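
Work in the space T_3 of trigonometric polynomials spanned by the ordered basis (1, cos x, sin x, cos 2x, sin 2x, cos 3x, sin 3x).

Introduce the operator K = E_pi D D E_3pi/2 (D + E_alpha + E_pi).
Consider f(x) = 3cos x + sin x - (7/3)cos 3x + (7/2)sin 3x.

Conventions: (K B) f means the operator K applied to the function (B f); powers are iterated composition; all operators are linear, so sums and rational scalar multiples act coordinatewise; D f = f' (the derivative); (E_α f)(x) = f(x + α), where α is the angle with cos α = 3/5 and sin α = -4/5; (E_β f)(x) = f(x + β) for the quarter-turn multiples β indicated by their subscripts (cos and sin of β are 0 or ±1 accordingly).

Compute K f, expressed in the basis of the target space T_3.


the image equals g(x) = cos x - sin x - (672/125)cos 3x - (31017/250)sin 3x

D f = cos x - 3sin x + (21/2)cos 3x + 7sin 3x
E_alpha f = cos x + 3sin x + (119/125)cos 3x - (3073/750)sin 3x
E_pi f = -3cos x - sin x + (7/3)cos 3x - (7/2)sin 3x
(D + E_alpha + E_pi) f = -cos x - sin x + (10339/750)cos 3x - (224/375)sin 3x
E_3pi/2 (D + E_alpha + E_pi) f = cos x - sin x - (224/375)cos 3x - (10339/750)sin 3x
D E_3pi/2 (D + E_alpha + E_pi) f = -cos x - sin x - (10339/250)cos 3x + (224/125)sin 3x
D (D E_3pi/2) (D + E_alpha + E_pi) f = -cos x + sin x + (672/125)cos 3x + (31017/250)sin 3x
E_pi D (D E_3pi/2) (D + E_alpha + E_pi) f = cos x - sin x - (672/125)cos 3x - (31017/250)sin 3x


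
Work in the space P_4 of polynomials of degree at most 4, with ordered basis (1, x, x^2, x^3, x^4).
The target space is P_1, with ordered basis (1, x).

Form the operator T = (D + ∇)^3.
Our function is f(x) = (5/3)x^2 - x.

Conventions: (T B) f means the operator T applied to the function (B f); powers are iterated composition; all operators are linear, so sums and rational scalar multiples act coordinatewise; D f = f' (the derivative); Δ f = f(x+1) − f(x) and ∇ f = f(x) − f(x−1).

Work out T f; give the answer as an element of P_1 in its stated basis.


g(x) = 0

D f = (10/3)x - 1
∇ f = (10/3)x - 8/3
(D + ∇) f = (20/3)x - 11/3
D (D + ∇) f = 20/3
∇ (D + ∇) f = 20/3
(D + ∇) (D + ∇) f = 40/3
D (D + ∇) (D + ∇) f = 0
∇ (D + ∇) (D + ∇) f = 0
(D + ∇) (D + ∇) (D + ∇) f = 0


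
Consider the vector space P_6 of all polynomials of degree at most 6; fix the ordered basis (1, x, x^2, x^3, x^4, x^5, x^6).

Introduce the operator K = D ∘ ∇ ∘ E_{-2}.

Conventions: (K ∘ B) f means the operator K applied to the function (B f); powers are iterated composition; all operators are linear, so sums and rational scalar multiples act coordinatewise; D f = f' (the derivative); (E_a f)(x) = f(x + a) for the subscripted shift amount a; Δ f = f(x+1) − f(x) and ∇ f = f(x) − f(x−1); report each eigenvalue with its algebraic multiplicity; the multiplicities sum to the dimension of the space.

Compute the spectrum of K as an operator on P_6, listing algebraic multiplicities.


image of 1: 0
image of x: 0
image of x^2: 2
image of x^3: 6x - 15
image of x^4: 12x^2 - 60x + 76
image of x^5: 20x^3 - 150x^2 + 380x - 325
image of x^6: 30x^4 - 300x^3 + 1140x^2 - 1950x + 1266
the matrix is upper triangular; its diagonal is (0, 0, 0, 0, 0, 0, 0)
for a triangular matrix the eigenvalues are the diagonal entries, with algebraic multiplicity their repetition count

λ = 0 (multiplicity 7)


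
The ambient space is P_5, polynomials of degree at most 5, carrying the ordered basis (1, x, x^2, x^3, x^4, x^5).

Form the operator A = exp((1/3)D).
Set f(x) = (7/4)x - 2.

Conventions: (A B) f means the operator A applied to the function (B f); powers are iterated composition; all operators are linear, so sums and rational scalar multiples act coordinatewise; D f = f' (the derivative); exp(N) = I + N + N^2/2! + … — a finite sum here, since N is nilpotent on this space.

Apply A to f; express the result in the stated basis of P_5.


the image equals g(x) = (7/4)x - 17/12

order-1 term: 7/12
the series for exp((1/3)D) f terminates at order 1
exp((1/3)D) f = (7/4)x - 17/12


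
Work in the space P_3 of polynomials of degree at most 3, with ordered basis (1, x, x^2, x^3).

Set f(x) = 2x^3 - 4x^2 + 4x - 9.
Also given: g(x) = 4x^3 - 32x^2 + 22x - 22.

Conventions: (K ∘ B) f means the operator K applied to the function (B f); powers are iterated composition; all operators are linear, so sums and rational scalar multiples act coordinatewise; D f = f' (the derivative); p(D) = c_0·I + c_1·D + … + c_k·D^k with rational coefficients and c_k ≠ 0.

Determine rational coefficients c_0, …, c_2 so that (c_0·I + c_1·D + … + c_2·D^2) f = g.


D^0 f = 2x^3 - 4x^2 + 4x - 9
D^1 f = 6x^2 - 8x + 4
D^2 f = 12x - 8
matching coefficients of g against c_0 f + c_1 Df + … from the top degree down determines the c_i
solution: c_0 = 2, c_1 = -4, c_2 = -3/2

p(D) = 2·I − 4·D − (3/2)·D^2, i.e. c_0 = 2, c_1 = -4, c_2 = -3/2


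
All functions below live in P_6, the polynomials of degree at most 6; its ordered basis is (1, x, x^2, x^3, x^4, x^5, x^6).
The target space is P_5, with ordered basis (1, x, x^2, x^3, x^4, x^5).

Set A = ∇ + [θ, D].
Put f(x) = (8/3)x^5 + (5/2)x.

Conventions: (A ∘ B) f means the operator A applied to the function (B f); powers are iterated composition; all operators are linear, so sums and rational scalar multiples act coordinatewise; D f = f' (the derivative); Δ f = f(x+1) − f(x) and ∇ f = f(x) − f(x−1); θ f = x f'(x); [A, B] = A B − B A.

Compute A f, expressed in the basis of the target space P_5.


∇ f = (40/3)x^4 - (80/3)x^3 + (80/3)x^2 - (40/3)x + 31/6
D f = (40/3)x^4 + 5/2
θ D f = (160/3)x^4
θ f = (40/3)x^5 + (5/2)x
D θ f = (200/3)x^4 + 5/2
[θ, D] f = -(40/3)x^4 - 5/2
(∇ + [θ, D]) f = -(80/3)x^3 + (80/3)x^2 - (40/3)x + 8/3

g(x) = -(80/3)x^3 + (80/3)x^2 - (40/3)x + 8/3


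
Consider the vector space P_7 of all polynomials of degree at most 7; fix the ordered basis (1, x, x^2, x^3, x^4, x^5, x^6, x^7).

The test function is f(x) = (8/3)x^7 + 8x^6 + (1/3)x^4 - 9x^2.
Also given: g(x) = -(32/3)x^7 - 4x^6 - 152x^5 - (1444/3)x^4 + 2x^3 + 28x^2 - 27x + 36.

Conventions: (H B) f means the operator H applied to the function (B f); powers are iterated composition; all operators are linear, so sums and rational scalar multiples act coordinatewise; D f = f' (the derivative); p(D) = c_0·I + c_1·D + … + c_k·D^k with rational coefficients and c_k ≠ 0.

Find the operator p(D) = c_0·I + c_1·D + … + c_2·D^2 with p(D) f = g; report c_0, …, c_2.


p(D) = -4·I + (3/2)·D − 2·D^2, i.e. c_0 = -4, c_1 = 3/2, c_2 = -2

D^0 f = (8/3)x^7 + 8x^6 + (1/3)x^4 - 9x^2
D^1 f = (56/3)x^6 + 48x^5 + (4/3)x^3 - 18x
D^2 f = 112x^5 + 240x^4 + 4x^2 - 18
matching coefficients of g against c_0 f + c_1 Df + … from the top degree down determines the c_i
solution: c_0 = -4, c_1 = 3/2, c_2 = -2


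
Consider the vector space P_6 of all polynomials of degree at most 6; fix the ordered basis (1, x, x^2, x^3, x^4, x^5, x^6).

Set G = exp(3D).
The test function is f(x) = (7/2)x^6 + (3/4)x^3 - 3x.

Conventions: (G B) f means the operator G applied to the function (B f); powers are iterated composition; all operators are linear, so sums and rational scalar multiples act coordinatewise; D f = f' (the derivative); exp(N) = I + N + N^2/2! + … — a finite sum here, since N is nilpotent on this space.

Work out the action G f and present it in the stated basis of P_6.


order-1 term: 63x^5 + (27/4)x^2 - 9
order-2 term: (945/2)x^4 + (81/4)x
order-3 term: 1890x^3 + 81/4
order-4 term: (8505/2)x^2
order-5 term: 5103x
order-6 term: 5103/2
the series for exp(3D) f terminates at order 6
exp(3D) f = (7/2)x^6 + 63x^5 + (945/2)x^4 + (7563/4)x^3 + (17037/4)x^2 + (20481/4)x + 10251/4

the image equals g(x) = (7/2)x^6 + 63x^5 + (945/2)x^4 + (7563/4)x^3 + (17037/4)x^2 + (20481/4)x + 10251/4


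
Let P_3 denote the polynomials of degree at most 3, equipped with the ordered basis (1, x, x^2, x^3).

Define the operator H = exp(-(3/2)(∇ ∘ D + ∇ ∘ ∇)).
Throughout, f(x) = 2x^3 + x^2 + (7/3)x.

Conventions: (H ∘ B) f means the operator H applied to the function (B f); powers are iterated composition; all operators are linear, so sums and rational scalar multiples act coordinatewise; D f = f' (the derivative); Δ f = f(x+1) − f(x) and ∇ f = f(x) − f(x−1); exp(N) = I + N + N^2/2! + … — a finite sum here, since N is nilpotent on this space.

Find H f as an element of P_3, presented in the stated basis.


order-1 term: -36x + 21
the series for exp(-(3/2)(∇ ∘ D + ∇ ∘ ∇)) f terminates at order 1
exp(-(3/2)(∇ ∘ D + ∇ ∘ ∇)) f = 2x^3 + x^2 - (101/3)x + 21

the image equals g(x) = 2x^3 + x^2 - (101/3)x + 21


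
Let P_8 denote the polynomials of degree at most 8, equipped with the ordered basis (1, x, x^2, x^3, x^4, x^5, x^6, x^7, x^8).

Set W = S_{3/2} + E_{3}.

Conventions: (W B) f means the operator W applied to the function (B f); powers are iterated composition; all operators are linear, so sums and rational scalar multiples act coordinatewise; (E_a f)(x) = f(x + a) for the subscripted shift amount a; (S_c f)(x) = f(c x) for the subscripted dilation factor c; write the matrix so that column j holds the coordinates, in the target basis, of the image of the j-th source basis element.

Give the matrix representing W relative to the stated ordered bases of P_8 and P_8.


image of 1: 2
image of x: (5/2)x + 3
image of x^2: (13/4)x^2 + 6x + 9
image of x^3: (35/8)x^3 + 9x^2 + 27x + 27
image of x^4: (97/16)x^4 + 12x^3 + 54x^2 + 108x + 81
image of x^5: (275/32)x^5 + 15x^4 + 90x^3 + 270x^2 + 405x + 243
image of x^6: (793/64)x^6 + 18x^5 + 135x^4 + 540x^3 + 1215x^2 + 1458x + 729
image of x^7: (2315/128)x^7 + 21x^6 + 189x^5 + 945x^4 + 2835x^3 + 5103x^2 + 5103x + 2187
image of x^8: (6817/256)x^8 + 24x^7 + 252x^6 + 1512x^5 + 5670x^4 + 13608x^3 + 20412x^2 + 17496x + 6561
each image's coordinates form column j of the matrix

the matrix is [[2, 3, 9, 27, 81, 243, 729, 2187, 6561]; [0, 5/2, 6, 27, 108, 405, 1458, 5103, 17496]; [0, 0, 13/4, 9, 54, 270, 1215, 5103, 20412]; [0, 0, 0, 35/8, 12, 90, 540, 2835, 13608]; [0, 0, 0, 0, 97/16, 15, 135, 945, 5670]; [0, 0, 0, 0, 0, 275/32, 18, 189, 1512]; [0, 0, 0, 0, 0, 0, 793/64, 21, 252]; [0, 0, 0, 0, 0, 0, 0, 2315/128, 24]; [0, 0, 0, 0, 0, 0, 0, 0, 6817/256]] (rows listed top to bottom)


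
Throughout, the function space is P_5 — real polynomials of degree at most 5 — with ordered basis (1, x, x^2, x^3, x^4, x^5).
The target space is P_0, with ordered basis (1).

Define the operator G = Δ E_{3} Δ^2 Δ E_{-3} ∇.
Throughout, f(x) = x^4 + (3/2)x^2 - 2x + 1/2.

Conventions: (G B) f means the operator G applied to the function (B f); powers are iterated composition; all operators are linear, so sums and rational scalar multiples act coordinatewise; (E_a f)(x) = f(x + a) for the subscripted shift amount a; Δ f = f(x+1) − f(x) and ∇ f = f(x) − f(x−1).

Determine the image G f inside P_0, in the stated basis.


g(x) = 0

∇ f = 4x^3 - 6x^2 + 7x - 9/2
E_{-3} ∇ f = 4x^3 - 42x^2 + 151x - 375/2
Δ E_{-3} ∇ f = 12x^2 - 72x + 113
Δ (Δ E_{-3} ∇) f = 24x - 60
Δ Δ (Δ E_{-3} ∇) f = 24
E_{3} (Δ^2 Δ E_{-3} ∇) f = 24
Δ E_{3} (Δ^2 Δ E_{-3} ∇) f = 0


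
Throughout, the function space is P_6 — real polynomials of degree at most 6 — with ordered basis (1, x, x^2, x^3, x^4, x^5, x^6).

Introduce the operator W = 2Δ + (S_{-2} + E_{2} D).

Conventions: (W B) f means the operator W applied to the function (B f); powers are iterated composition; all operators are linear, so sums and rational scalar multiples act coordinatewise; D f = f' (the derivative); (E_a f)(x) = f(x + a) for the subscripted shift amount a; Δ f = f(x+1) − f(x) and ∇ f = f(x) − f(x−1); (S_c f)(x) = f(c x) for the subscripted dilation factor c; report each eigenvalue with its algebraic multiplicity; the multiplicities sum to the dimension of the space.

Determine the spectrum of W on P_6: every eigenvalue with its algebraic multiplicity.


λ = -32 (multiplicity 1), λ = -8 (multiplicity 1), λ = -2 (multiplicity 1), λ = 1 (multiplicity 1), λ = 4 (multiplicity 1), λ = 16 (multiplicity 1), λ = 64 (multiplicity 1)

image of 1: 1
image of x: -2x + 3
image of x^2: 4x^2 + 6x + 6
image of x^3: -8x^3 + 9x^2 + 18x + 14
image of x^4: 16x^4 + 12x^3 + 36x^2 + 56x + 34
image of x^5: -32x^5 + 15x^4 + 60x^3 + 140x^2 + 170x + 82
image of x^6: 64x^6 + 18x^5 + 90x^4 + 280x^3 + 510x^2 + 492x + 194
the matrix is upper triangular; its diagonal is (1, -2, 4, -8, 16, -32, 64)
for a triangular matrix the eigenvalues are the diagonal entries, with algebraic multiplicity their repetition count


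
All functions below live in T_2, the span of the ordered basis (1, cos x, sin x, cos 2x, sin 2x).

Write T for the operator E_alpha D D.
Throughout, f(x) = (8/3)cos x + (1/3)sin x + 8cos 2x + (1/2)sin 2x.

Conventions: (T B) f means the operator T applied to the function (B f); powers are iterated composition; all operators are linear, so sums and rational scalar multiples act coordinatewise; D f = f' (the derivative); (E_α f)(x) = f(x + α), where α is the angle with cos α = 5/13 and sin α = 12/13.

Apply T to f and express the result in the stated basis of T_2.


g(x) = -(4/3)cos x + (7/3)sin x + (3568/169)cos 2x + (4078/169)sin 2x

D f = (1/3)cos x - (8/3)sin x + cos 2x - 16sin 2x
D D f = -(8/3)cos x - (1/3)sin x - 32cos 2x - 2sin 2x
E_alpha (D D) f = -(4/3)cos x + (7/3)sin x + (3568/169)cos 2x + (4078/169)sin 2x


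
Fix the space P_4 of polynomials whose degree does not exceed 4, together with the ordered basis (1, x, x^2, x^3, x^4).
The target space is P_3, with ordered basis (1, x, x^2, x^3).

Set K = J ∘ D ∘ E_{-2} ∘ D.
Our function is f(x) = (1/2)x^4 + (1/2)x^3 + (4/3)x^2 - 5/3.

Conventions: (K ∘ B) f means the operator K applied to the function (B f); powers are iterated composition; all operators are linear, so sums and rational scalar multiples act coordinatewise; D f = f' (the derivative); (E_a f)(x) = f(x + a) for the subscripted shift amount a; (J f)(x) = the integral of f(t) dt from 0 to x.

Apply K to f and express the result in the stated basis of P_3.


D f = 2x^3 + (3/2)x^2 + (8/3)x
E_{-2} D f = 2x^3 - (21/2)x^2 + (62/3)x - 46/3
D E_{-2} D f = 6x^2 - 21x + 62/3
J (D ∘ E_{-2} ∘ D) f = 2x^3 - (21/2)x^2 + (62/3)x

the image equals g(x) = 2x^3 - (21/2)x^2 + (62/3)x


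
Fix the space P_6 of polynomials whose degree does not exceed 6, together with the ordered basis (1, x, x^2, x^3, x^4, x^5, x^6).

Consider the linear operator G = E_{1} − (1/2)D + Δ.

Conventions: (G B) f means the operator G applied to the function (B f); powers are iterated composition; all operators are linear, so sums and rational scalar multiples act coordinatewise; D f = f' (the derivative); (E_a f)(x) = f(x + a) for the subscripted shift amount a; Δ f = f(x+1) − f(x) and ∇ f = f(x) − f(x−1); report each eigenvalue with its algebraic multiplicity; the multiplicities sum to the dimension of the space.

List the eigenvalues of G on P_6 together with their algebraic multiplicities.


image of 1: 1
image of x: x + 3/2
image of x^2: x^2 + 3x + 2
image of x^3: x^3 + (9/2)x^2 + 6x + 2
image of x^4: x^4 + 6x^3 + 12x^2 + 8x + 2
image of x^5: x^5 + (15/2)x^4 + 20x^3 + 20x^2 + 10x + 2
image of x^6: x^6 + 9x^5 + 30x^4 + 40x^3 + 30x^2 + 12x + 2
the matrix is upper triangular; its diagonal is (1, 1, 1, 1, 1, 1, 1)
for a triangular matrix the eigenvalues are the diagonal entries, with algebraic multiplicity their repetition count

λ = 1 (multiplicity 7)


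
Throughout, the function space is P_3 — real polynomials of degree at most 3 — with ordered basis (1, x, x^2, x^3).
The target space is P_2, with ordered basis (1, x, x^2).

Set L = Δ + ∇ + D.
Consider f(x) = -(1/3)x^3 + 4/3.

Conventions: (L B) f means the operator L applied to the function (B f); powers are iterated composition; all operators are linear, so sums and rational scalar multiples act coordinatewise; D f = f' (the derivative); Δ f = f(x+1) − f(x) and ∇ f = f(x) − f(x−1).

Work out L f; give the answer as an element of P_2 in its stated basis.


Δ f = -x^2 - x - 1/3
∇ f = -x^2 + x - 1/3
D f = -x^2
(Δ + ∇ + D) f = -3x^2 - 2/3

the image equals g(x) = -3x^2 - 2/3


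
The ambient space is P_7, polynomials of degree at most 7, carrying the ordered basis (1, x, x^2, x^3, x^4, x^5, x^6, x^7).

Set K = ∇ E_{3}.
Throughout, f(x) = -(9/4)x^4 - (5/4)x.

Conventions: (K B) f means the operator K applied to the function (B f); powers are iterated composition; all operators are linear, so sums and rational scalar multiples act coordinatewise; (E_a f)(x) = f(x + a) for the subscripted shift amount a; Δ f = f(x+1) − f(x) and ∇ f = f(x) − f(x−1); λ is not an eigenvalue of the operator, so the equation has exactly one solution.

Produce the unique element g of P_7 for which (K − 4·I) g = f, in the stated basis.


write g with unknown coordinates in the stated basis and equate coefficients in (K − 4·I) g = f
solving from the highest basis element down gives g = (9/16)x^4 + (9/16)x^3 + (297/64)x^2 + (1975/128)x + 10993/512
check: K g = (9/4)x^3 + (297/16)x^2 + (1935/32)x + 10993/128
so K g − 4·g = -(9/4)x^4 - (5/4)x = f ✓

the image equals g(x) = (9/16)x^4 + (9/16)x^3 + (297/64)x^2 + (1975/128)x + 10993/512


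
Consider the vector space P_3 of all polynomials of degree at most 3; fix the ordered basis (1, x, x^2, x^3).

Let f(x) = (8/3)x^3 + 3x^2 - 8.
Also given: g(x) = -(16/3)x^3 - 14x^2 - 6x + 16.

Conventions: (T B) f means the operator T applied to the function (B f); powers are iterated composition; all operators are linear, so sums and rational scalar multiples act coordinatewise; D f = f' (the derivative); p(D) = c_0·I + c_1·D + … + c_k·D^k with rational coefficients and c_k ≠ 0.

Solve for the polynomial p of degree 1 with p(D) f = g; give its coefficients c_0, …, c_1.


D^0 f = (8/3)x^3 + 3x^2 - 8
D^1 f = 8x^2 + 6x
matching coefficients of g against c_0 f + c_1 Df + … from the top degree down determines the c_i
solution: c_0 = -2, c_1 = -1

p(D) = -2·I − D, i.e. c_0 = -2, c_1 = -1


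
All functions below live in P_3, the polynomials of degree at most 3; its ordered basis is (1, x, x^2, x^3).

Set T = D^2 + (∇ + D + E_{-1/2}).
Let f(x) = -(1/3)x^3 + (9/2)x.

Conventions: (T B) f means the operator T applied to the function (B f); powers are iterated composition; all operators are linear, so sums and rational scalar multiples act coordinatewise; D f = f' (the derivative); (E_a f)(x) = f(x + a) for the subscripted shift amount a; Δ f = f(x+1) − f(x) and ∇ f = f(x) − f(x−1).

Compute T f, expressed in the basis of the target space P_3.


the result is g(x) = -(1/3)x^3 - (3/2)x^2 + (13/4)x + 155/24

D f = -x^2 + 9/2
D D f = -2x
∇ f = -x^2 + x + 25/6
D f = -x^2 + 9/2
E_{-1/2} f = -(1/3)x^3 + (1/2)x^2 + (17/4)x - 53/24
(∇ + D + E_{-1/2}) f = -(1/3)x^3 - (3/2)x^2 + (21/4)x + 155/24
(D^2 + (∇ + D + E_{-1/2})) f = -(1/3)x^3 - (3/2)x^2 + (13/4)x + 155/24


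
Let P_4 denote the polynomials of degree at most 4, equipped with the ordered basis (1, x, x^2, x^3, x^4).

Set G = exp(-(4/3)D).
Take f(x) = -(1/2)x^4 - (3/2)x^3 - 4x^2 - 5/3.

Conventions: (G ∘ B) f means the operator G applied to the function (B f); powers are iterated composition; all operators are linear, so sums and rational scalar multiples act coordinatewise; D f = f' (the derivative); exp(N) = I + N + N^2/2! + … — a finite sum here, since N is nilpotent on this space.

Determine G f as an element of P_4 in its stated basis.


order-1 term: (8/3)x^3 + 6x^2 + (32/3)x
order-2 term: -(16/3)x^2 - 8x - 64/9
order-3 term: (128/27)x + 32/9
order-4 term: -128/81
the series for exp(-(4/3)D) f terminates at order 4
exp(-(4/3)D) f = -(1/2)x^4 + (7/6)x^3 - (10/3)x^2 + (200/27)x - 551/81

g(x) = -(1/2)x^4 + (7/6)x^3 - (10/3)x^2 + (200/27)x - 551/81


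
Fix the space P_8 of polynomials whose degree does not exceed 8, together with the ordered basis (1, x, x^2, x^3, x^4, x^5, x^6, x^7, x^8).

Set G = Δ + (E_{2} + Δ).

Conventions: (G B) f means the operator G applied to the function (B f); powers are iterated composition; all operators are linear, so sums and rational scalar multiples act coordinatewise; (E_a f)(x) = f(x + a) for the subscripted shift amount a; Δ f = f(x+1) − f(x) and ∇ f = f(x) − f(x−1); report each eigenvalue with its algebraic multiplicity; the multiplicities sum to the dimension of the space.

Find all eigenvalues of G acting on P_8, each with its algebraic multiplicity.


image of 1: 1
image of x: x + 4
image of x^2: x^2 + 8x + 6
image of x^3: x^3 + 12x^2 + 18x + 10
image of x^4: x^4 + 16x^3 + 36x^2 + 40x + 18
image of x^5: x^5 + 20x^4 + 60x^3 + 100x^2 + 90x + 34
image of x^6: x^6 + 24x^5 + 90x^4 + 200x^3 + 270x^2 + 204x + 66
image of x^7: x^7 + 28x^6 + 126x^5 + 350x^4 + 630x^3 + 714x^2 + 462x + 130
image of x^8: x^8 + 32x^7 + 168x^6 + 560x^5 + 1260x^4 + 1904x^3 + 1848x^2 + 1040x + 258
the matrix is upper triangular; its diagonal is (1, 1, 1, 1, 1, 1, 1, 1, 1)
for a triangular matrix the eigenvalues are the diagonal entries, with algebraic multiplicity their repetition count

λ = 1 (multiplicity 9)


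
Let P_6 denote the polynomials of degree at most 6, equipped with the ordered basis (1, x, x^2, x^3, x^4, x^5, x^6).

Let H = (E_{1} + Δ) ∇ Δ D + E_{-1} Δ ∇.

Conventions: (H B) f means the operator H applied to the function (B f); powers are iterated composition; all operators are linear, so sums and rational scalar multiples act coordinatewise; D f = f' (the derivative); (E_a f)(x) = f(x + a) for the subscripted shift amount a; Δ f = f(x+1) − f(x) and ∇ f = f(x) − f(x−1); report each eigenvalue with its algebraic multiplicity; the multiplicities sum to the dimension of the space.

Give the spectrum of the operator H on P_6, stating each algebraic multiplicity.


λ = 0 (multiplicity 7)

image of 1: 0
image of x: 0
image of x^2: 2
image of x^3: 6x
image of x^4: 12x^2 + 62
image of x^5: 20x^3 + 310x + 100
image of x^6: 30x^4 + 930x^2 + 600x + 422
the matrix is upper triangular; its diagonal is (0, 0, 0, 0, 0, 0, 0)
for a triangular matrix the eigenvalues are the diagonal entries, with algebraic multiplicity their repetition count


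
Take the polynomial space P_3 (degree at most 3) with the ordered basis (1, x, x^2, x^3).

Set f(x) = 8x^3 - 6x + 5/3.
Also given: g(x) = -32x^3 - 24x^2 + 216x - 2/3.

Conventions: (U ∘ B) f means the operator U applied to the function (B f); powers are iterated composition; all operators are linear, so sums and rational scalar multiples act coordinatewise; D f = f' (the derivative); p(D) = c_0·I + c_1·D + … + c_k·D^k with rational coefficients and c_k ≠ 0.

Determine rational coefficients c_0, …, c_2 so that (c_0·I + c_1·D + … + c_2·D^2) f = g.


D^0 f = 8x^3 - 6x + 5/3
D^1 f = 24x^2 - 6
D^2 f = 48x
matching coefficients of g against c_0 f + c_1 Df + … from the top degree down determines the c_i
solution: c_0 = -4, c_1 = -1, c_2 = 4

c_0 = -4, c_1 = -1, c_2 = 4


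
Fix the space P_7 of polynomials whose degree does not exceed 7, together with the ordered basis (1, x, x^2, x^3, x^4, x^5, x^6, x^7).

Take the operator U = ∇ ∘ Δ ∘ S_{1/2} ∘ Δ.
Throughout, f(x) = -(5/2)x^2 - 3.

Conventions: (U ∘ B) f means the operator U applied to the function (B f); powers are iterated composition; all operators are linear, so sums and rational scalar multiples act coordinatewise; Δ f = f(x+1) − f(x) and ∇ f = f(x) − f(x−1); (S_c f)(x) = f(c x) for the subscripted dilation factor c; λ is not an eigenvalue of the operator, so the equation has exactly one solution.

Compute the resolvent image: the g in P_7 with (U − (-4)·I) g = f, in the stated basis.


write g with unknown coordinates in the stated basis and equate coefficients in (U − (-4)·I) g = f
solving from the highest basis element down gives g = -(5/8)x^2 - 3/4
check: U g = 0
so U g − (-4)·g = -(5/2)x^2 - 3 = f ✓

the result is g(x) = -(5/8)x^2 - 3/4


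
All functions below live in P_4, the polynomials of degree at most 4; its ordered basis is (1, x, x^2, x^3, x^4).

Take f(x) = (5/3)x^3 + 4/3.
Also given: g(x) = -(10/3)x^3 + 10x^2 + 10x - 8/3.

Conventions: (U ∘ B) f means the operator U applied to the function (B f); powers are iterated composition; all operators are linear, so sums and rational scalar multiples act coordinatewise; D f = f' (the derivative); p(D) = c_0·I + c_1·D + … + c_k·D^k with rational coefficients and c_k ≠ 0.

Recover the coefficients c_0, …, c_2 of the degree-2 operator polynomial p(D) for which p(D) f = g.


c_0 = -2, c_1 = 2, c_2 = 1

D^0 f = (5/3)x^3 + 4/3
D^1 f = 5x^2
D^2 f = 10x
matching coefficients of g against c_0 f + c_1 Df + … from the top degree down determines the c_i
solution: c_0 = -2, c_1 = 2, c_2 = 1


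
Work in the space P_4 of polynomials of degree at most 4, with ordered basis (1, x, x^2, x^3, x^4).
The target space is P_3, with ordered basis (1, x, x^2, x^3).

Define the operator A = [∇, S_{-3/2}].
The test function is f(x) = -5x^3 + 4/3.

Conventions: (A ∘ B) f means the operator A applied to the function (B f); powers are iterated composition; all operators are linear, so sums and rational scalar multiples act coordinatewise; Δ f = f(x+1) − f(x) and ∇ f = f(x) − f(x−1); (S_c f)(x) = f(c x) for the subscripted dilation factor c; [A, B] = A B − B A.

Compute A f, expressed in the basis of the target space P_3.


the result is g(x) = (675/8)x^2 - (225/8)x + 175/8

S_{-3/2} f = (135/8)x^3 + 4/3
∇ S_{-3/2} f = (405/8)x^2 - (405/8)x + 135/8
∇ f = -15x^2 + 15x - 5
S_{-3/2} ∇ f = -(135/4)x^2 - (45/2)x - 5
[∇, S_{-3/2}] f = (675/8)x^2 - (225/8)x + 175/8


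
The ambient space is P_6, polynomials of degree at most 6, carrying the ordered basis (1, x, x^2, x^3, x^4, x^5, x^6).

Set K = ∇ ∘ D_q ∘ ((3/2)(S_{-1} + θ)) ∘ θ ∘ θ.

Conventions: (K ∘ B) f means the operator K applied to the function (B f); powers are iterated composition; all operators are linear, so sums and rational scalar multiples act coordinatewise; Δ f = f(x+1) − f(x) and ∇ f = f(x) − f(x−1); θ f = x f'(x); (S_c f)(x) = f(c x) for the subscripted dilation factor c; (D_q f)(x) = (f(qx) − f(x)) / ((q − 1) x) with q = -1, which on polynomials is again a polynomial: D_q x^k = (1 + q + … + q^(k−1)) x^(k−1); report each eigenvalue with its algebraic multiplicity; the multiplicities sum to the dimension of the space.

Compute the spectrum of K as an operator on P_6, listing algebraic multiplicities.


λ = 0 (multiplicity 7)

image of 1: 0
image of x: 0
image of x^2: 0
image of x^3: 54x - 27
image of x^4: 0
image of x^5: 600x^3 - 900x^2 + 600x - 150
image of x^6: 0
the matrix is upper triangular; its diagonal is (0, 0, 0, 0, 0, 0, 0)
for a triangular matrix the eigenvalues are the diagonal entries, with algebraic multiplicity their repetition count


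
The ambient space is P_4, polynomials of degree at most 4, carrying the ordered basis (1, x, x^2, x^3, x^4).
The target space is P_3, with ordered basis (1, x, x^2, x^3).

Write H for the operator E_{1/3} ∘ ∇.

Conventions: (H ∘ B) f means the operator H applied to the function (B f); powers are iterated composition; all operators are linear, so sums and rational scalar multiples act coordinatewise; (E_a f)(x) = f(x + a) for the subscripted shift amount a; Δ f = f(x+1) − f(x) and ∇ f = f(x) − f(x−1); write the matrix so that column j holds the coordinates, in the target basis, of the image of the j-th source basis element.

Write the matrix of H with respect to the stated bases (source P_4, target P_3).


the matrix is [[0, 1, -1/3, 1/3, -5/27]; [0, 0, 2, -1, 4/3]; [0, 0, 0, 3, -2]; [0, 0, 0, 0, 4]] (rows listed top to bottom)

image of 1: 0
image of x: 1
image of x^2: 2x - 1/3
image of x^3: 3x^2 - x + 1/3
image of x^4: 4x^3 - 2x^2 + (4/3)x - 5/27
each image's coordinates form column j of the matrix


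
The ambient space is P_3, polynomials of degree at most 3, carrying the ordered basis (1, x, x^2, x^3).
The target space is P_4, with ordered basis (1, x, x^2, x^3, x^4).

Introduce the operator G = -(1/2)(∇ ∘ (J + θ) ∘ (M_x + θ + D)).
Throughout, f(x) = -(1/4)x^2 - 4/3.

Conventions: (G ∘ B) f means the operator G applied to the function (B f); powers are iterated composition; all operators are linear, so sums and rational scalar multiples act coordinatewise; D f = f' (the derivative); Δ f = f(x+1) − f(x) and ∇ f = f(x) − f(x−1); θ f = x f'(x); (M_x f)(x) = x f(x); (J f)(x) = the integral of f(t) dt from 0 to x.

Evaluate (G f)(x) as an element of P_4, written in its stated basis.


M_x f = -(1/4)x^3 - (4/3)x
θ f = -(1/2)x^2
D f = -(1/2)x
(M_x + θ + D) f = -(1/4)x^3 - (1/2)x^2 - (11/6)x
J (M_x + θ + D) f = -(1/16)x^4 - (1/6)x^3 - (11/12)x^2
θ (M_x + θ + D) f = -(3/4)x^3 - x^2 - (11/6)x
(J + θ) (M_x + θ + D) f = -(1/16)x^4 - (11/12)x^3 - (23/12)x^2 - (11/6)x
∇ (J + θ) (M_x + θ + D) f = -(1/4)x^3 - (19/8)x^2 - (4/3)x - 37/48
(-(1/2)(∇ ∘ (J + θ) ∘ (M_x + θ + D))) f = (1/8)x^3 + (19/16)x^2 + (2/3)x + 37/96

the result is g(x) = (1/8)x^3 + (19/16)x^2 + (2/3)x + 37/96


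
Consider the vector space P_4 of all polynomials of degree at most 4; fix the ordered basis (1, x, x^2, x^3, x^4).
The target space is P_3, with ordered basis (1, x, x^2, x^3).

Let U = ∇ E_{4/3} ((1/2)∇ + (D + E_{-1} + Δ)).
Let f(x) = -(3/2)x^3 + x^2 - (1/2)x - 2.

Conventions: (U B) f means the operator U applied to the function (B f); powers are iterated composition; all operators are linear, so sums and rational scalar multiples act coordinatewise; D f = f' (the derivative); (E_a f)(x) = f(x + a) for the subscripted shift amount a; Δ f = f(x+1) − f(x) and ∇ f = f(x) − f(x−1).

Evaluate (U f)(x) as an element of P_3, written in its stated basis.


the result is g(x) = -(9/2)x^2 - 19x - 52/3

∇ f = -(9/2)x^2 + (13/2)x - 3
((1/2)∇) f = -(9/4)x^2 + (13/4)x - 3/2
D f = -(9/2)x^2 + 2x - 1/2
E_{-1} f = -(3/2)x^3 + (11/2)x^2 - 7x + 1
Δ f = -(9/2)x^2 - (5/2)x - 1
(D + E_{-1} + Δ) f = -(3/2)x^3 - (7/2)x^2 - (15/2)x - 1/2
((1/2)∇ + (D + E_{-1} + Δ)) f = -(3/2)x^3 - (23/4)x^2 - (17/4)x - 2
E_{4/3} ((1/2)∇ + (D + E_{-1} + Δ)) f = -(3/2)x^3 - (47/4)x^2 - (331/12)x - 193/9
∇ E_{4/3} ((1/2)∇ + (D + E_{-1} + Δ)) f = -(9/2)x^2 - 19x - 52/3


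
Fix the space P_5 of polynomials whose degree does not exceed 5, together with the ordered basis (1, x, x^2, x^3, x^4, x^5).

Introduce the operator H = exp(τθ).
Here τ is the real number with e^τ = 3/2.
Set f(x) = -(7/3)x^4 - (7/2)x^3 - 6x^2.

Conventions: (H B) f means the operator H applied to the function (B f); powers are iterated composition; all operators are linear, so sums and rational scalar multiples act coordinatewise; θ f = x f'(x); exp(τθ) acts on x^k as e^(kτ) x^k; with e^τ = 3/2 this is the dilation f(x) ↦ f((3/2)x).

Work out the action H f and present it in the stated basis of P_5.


the result is g(x) = -(189/16)x^4 - (189/16)x^3 - (27/2)x^2

exp(τθ) x^k = e^(kτ) x^k; with e^τ = 3/2 this sends x^k to (3/2)^k x^k
x^2 ↦ 9/4 x^2
x^3 ↦ 27/8 x^3
x^4 ↦ 81/16 x^4
applying this coordinatewise to f: exp(τθ) f = -(189/16)x^4 - (189/16)x^3 - (27/2)x^2


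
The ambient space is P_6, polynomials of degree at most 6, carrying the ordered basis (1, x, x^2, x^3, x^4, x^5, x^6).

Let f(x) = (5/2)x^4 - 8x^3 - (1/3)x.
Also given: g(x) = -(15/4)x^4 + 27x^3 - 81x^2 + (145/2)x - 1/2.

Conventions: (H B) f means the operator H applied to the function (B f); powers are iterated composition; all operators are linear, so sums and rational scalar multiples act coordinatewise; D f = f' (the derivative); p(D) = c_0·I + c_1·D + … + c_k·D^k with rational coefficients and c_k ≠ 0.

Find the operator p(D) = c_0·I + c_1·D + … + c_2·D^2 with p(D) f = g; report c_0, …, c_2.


p(D) = -(3/2)·I + (3/2)·D − (3/2)·D^2, i.e. c_0 = -3/2, c_1 = 3/2, c_2 = -3/2

D^0 f = (5/2)x^4 - 8x^3 - (1/3)x
D^1 f = 10x^3 - 24x^2 - 1/3
D^2 f = 30x^2 - 48x
matching coefficients of g against c_0 f + c_1 Df + … from the top degree down determines the c_i
solution: c_0 = -3/2, c_1 = 3/2, c_2 = -3/2


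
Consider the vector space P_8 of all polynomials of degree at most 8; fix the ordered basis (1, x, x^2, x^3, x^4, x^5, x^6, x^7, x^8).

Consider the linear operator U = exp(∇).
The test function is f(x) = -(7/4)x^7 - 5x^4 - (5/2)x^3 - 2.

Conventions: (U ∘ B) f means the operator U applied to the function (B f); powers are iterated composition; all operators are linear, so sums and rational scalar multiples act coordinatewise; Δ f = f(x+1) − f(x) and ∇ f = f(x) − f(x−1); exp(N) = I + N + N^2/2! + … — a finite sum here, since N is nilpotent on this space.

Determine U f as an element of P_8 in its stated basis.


order-1 term: -(49/4)x^6 + (147/4)x^5 - (245/4)x^4 + (165/4)x^3 - (57/4)x^2 - (1/4)x + 3/4
order-2 term: -(147/4)x^5 + (735/4)x^4 - (1715/4)x^3 + (2085/4)x^2 - (1309/4)x + 331/4
order-3 term: -(245/4)x^4 + (735/2)x^3 - (3675/4)x^2 + (2165/2)x - 1997/4
order-4 term: -(245/4)x^3 + (735/2)x^2 - (3185/4)x + 1215/2
order-5 term: -(147/4)x^2 + (735/4)x - 245
order-6 term: -(49/4)x + 147/4
order-7 term: -7/4
the series for exp(∇) f terminates at order 7
exp(∇) f = -(7/4)x^7 - (49/4)x^6 + (225/4)x^4 - (335/4)x^3 - 81x^2 + (521/4)x - 81/4

the result is g(x) = -(7/4)x^7 - (49/4)x^6 + (225/4)x^4 - (335/4)x^3 - 81x^2 + (521/4)x - 81/4


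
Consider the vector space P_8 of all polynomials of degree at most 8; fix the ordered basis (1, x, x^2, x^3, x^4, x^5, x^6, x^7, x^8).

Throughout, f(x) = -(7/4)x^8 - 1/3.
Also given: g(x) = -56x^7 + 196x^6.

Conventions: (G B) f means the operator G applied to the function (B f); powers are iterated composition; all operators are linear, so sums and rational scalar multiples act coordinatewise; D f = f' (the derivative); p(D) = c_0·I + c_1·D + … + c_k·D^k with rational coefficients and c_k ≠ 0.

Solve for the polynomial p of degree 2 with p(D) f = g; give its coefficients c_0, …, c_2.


p(D) = 4·D − 2·D^2, i.e. c_0 = 0, c_1 = 4, c_2 = -2

D^0 f = -(7/4)x^8 - 1/3
D^1 f = -14x^7
D^2 f = -98x^6
matching coefficients of g against c_0 f + c_1 Df + … from the top degree down determines the c_i
solution: c_0 = 0, c_1 = 4, c_2 = -2


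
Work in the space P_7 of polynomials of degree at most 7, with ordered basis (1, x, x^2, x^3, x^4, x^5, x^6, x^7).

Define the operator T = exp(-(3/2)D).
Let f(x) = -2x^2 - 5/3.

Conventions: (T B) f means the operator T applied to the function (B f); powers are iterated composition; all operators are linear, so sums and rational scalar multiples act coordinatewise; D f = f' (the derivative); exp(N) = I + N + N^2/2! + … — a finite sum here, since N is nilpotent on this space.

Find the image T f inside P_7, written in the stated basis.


order-1 term: 6x
order-2 term: -9/2
the series for exp(-(3/2)D) f terminates at order 2
exp(-(3/2)D) f = -2x^2 + 6x - 37/6

the result is g(x) = -2x^2 + 6x - 37/6


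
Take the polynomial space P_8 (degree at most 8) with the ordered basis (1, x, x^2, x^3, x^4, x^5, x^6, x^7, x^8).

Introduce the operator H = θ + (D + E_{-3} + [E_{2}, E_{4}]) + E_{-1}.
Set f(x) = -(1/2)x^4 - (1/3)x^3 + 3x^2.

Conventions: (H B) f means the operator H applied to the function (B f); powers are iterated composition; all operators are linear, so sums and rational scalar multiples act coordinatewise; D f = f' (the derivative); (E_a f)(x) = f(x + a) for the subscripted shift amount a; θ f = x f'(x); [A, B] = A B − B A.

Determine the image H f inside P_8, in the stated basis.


θ f = -2x^4 - x^3 + 6x^2
D f = -2x^3 - x^2 + 6x
E_{-3} f = -(1/2)x^4 + (17/3)x^3 - 21x^2 + 27x - 9/2
E_{4} f = -(1/2)x^4 - (25/3)x^3 - 49x^2 - 120x - 304/3
E_{2} E_{4} f = -(1/2)x^4 - (37/3)x^3 - 111x^2 - 432x - 612
E_{2} f = -(1/2)x^4 - (13/3)x^3 - 11x^2 - 8x + 4/3
E_{4} E_{2} f = -(1/2)x^4 - (37/3)x^3 - 111x^2 - 432x - 612
[E_{2}, E_{4}] f = 0
(D + E_{-3} + [E_{2}, E_{4}]) f = -(1/2)x^4 + (11/3)x^3 - 22x^2 + 33x - 9/2
E_{-1} f = -(1/2)x^4 + (5/3)x^3 + x^2 - 5x + 17/6
(θ + (D + E_{-3} + [E_{2}, E_{4}]) + E_{-1}) f = -3x^4 + (13/3)x^3 - 15x^2 + 28x - 5/3

the result is g(x) = -3x^4 + (13/3)x^3 - 15x^2 + 28x - 5/3


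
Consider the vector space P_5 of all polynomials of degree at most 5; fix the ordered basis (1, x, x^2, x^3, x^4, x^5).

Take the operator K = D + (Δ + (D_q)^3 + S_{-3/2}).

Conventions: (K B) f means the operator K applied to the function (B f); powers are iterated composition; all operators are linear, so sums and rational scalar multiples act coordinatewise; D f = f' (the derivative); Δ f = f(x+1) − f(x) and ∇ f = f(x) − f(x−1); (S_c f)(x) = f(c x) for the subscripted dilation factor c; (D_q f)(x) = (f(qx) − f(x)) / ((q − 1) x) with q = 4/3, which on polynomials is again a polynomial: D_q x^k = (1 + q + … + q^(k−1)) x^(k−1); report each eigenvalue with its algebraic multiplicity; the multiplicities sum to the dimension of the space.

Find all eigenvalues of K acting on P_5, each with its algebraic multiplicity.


λ = -243/32 (multiplicity 1), λ = -27/8 (multiplicity 1), λ = -3/2 (multiplicity 1), λ = 1 (multiplicity 1), λ = 9/4 (multiplicity 1), λ = 81/16 (multiplicity 1)

image of 1: 1
image of x: -(3/2)x + 2
image of x^2: (9/4)x^2 + 4x + 1
image of x^3: -(27/8)x^3 + 6x^2 + 3x + 286/27
image of x^4: (81/16)x^4 + 8x^3 + 6x^2 + (48241/729)x + 1
image of x^5: -(243/32)x^5 + 10x^4 + 10x^3 + (5253805/19683)x^2 + 5x + 1
the matrix is upper triangular; its diagonal is (1, -3/2, 9/4, -27/8, 81/16, -243/32)
for a triangular matrix the eigenvalues are the diagonal entries, with algebraic multiplicity their repetition count


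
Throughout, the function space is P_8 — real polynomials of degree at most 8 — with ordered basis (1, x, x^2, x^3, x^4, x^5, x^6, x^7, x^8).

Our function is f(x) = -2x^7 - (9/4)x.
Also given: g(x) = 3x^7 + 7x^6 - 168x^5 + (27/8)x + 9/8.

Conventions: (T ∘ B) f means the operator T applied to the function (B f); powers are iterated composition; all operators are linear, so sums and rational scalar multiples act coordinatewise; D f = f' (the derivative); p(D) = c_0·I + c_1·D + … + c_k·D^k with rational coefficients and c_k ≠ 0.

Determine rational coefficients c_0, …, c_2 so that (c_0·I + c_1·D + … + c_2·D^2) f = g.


c_0 = -3/2, c_1 = -1/2, c_2 = 2

D^0 f = -2x^7 - (9/4)x
D^1 f = -14x^6 - 9/4
D^2 f = -84x^5
matching coefficients of g against c_0 f + c_1 Df + … from the top degree down determines the c_i
solution: c_0 = -3/2, c_1 = -1/2, c_2 = 2


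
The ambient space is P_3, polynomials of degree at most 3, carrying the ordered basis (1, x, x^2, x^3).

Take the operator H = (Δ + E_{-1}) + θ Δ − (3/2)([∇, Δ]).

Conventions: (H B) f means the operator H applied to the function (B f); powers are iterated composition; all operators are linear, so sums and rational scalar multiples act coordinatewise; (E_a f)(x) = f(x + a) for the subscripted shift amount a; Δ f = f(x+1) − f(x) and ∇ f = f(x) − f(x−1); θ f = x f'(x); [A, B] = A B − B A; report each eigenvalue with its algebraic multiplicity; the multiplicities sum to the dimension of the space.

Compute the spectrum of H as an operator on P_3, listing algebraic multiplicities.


image of 1: 1
image of x: x
image of x^2: x^2 + 2x + 2
image of x^3: x^3 + 6x^2 + 9x
the matrix is upper triangular; its diagonal is (1, 1, 1, 1)
for a triangular matrix the eigenvalues are the diagonal entries, with algebraic multiplicity their repetition count

λ = 1 (multiplicity 4)


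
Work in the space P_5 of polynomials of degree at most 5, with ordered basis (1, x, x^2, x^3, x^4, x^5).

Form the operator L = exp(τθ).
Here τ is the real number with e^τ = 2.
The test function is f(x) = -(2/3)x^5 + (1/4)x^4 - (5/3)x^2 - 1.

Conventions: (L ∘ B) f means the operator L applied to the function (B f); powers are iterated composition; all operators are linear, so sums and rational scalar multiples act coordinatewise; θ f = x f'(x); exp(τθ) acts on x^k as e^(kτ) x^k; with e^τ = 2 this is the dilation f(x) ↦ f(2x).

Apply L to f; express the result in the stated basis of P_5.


exp(τθ) x^k = e^(kτ) x^k; with e^τ = 2 this sends x^k to 2^k x^k
x^2 ↦ 4 x^2
x^4 ↦ 16 x^4
x^5 ↦ 32 x^5
applying this coordinatewise to f: exp(τθ) f = -(64/3)x^5 + 4x^4 - (20/3)x^2 - 1

the result is g(x) = -(64/3)x^5 + 4x^4 - (20/3)x^2 - 1
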